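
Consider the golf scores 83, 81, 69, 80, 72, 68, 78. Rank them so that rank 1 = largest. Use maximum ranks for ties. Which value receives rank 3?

Sorted (descending): 83, 81, 80, 78, 72, 69, 68
No ties — each value takes its position as its rank.
Rank 3 → value 80.

80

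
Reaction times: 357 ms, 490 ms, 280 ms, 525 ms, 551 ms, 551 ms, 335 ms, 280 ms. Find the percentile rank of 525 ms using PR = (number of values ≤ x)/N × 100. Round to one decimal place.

N = 8.
Strictly below 525: 5. Equal to 525: 1.
PR = 6/8 × 100 = 75.0

75.0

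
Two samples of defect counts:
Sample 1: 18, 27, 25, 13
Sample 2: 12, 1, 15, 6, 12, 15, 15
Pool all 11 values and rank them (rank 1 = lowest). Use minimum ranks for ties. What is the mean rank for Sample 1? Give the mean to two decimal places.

8.75

Sorted (ascending): 1, 6, 12, 12, 13, 15, 15, 15, 18, 25, 27
The 2 values of 12 occupy positions 3–4 → each gets rank 3.
The 3 values of 15 occupy positions 6–8 → each gets rank 6.
Sample 1 values → pooled ranks: 18→9, 27→11, 25→10, 13→5
Mean rank = (9 + 11 + 10 + 5) / 4 = 8.75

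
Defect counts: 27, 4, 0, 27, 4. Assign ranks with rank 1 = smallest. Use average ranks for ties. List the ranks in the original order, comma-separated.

4.5, 2.5, 1, 4.5, 2.5

Sorted (ascending): 0, 4, 4, 27, 27
The 2 values of 4 occupy positions 2–3 → average rank (2+3)/2 = 2.5.
The 2 values of 27 occupy positions 4–5 → average rank (4+5)/2 = 4.5.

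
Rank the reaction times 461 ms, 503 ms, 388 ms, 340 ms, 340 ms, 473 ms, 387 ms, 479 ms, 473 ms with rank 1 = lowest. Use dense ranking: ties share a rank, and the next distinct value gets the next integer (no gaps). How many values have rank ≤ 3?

Sorted (ascending): 340, 340, 387, 388, 461, 473, 473, 479, 503
The 2 values of 340 share dense rank 1.
The 2 values of 473 share dense rank 5.
Remaining distinct values take the next consecutive integers.
Ranks ≤ 3: {1, 1, 2, 3} → 4 values.

4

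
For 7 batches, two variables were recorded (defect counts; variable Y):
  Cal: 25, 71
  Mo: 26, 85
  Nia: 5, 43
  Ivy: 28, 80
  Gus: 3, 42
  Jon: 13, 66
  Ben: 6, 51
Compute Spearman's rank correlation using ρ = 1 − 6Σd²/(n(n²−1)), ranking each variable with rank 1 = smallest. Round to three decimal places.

Ranks of variable 1: 5, 6, 2, 7, 1, 4, 3
Ranks of variable 2: 5, 7, 2, 6, 1, 4, 3
d = r₁ − r₂: 0, -1, 0, 1, 0, 0, 0
d²: 0, 1, 0, 1, 0, 0, 0; Σd² = 2
ρ = 1 − 6·2/(7·48) = 1 − 12/336 = 0.964

0.964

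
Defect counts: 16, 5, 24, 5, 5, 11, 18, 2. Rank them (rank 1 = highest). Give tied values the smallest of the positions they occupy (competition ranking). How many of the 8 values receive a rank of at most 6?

7

Sorted (descending): 24, 18, 16, 11, 5, 5, 5, 2
The 3 values of 5 occupy positions 5–7 → each gets rank 5.
Ranks ≤ 6: {1, 2, 3, 4, 5, 5, 5} → 7 values.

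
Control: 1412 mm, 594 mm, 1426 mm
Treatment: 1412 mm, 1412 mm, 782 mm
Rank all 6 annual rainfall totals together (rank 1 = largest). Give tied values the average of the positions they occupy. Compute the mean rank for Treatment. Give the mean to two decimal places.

Sorted (descending): 1426, 1412, 1412, 1412, 782, 594
The 3 values of 1412 occupy positions 2–4 → average rank 3.
Treatment values → pooled ranks: 1412→3, 1412→3, 782→5
Mean rank = (3 + 3 + 5) / 3 = 3.67

3.67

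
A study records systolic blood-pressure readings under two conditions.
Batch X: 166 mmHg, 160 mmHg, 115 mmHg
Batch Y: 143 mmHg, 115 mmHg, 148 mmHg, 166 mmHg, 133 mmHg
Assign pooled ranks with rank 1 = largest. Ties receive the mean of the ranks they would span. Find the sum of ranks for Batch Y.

24

Sorted (descending): 166, 166, 160, 148, 143, 133, 115, 115
The 2 values of 166 occupy positions 1–2 → average rank (1+2)/2 = 1.5.
The 2 values of 115 occupy positions 7–8 → average rank (7+8)/2 = 7.5.
Batch Y values → pooled ranks: 143→5, 115→7.5, 148→4, 166→1.5, 133→6
Rank sum = 5 + 7.5 + 4 + 1.5 + 6 = 24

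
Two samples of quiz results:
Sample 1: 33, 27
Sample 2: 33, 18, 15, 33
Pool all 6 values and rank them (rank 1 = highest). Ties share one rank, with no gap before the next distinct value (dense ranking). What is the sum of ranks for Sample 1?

Sorted (descending): 33, 33, 33, 27, 18, 15
The 3 values of 33 share dense rank 1.
Remaining distinct values take the next consecutive integers.
Sample 1 values → pooled ranks: 33→1, 27→2
Rank sum = 1 + 2 = 3

3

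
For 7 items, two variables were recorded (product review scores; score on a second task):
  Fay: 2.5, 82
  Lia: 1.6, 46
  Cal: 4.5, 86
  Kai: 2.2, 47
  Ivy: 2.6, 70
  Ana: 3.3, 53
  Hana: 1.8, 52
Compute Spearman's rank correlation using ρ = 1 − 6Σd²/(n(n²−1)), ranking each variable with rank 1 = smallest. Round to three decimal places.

0.821

Ranks of variable 1: 4, 1, 7, 3, 5, 6, 2
Ranks of variable 2: 6, 1, 7, 2, 5, 4, 3
d = r₁ − r₂: -2, 0, 0, 1, 0, 2, -1
d²: 4, 0, 0, 1, 0, 4, 1; Σd² = 10
ρ = 1 − 6·10/(7·48) = 1 − 60/336 = 0.821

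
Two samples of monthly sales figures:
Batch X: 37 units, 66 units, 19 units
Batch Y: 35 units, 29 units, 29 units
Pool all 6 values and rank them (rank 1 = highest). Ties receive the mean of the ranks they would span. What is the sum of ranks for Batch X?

Sorted (descending): 66, 37, 35, 29, 29, 19
The 2 values of 29 occupy positions 4–5 → average rank (4+5)/2 = 4.5.
Batch X values → pooled ranks: 37→2, 66→1, 19→6
Rank sum = 2 + 1 + 6 = 9

9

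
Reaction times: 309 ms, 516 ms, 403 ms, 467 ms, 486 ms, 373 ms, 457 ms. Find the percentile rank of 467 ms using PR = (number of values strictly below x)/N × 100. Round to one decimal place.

57.1

N = 7.
Strictly below 467: 4. Equal to 467: 1.
PR = 4/7 × 100 = 57.1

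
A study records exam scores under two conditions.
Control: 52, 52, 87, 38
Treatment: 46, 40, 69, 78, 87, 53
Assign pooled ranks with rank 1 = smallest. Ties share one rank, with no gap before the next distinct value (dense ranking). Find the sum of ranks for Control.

17

Sorted (ascending): 38, 40, 46, 52, 52, 53, 69, 78, 87, 87
The 2 values of 52 share dense rank 4.
The 2 values of 87 share dense rank 8.
Remaining distinct values take the next consecutive integers.
Control values → pooled ranks: 52→4, 52→4, 87→8, 38→1
Rank sum = 4 + 4 + 8 + 1 = 17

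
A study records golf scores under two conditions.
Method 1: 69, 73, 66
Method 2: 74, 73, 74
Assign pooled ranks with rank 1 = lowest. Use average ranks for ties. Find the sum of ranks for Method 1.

Sorted (ascending): 66, 69, 73, 73, 74, 74
The 2 values of 73 occupy positions 3–4 → average rank (3+4)/2 = 3.5.
The 2 values of 74 occupy positions 5–6 → average rank (5+6)/2 = 5.5.
Method 1 values → pooled ranks: 69→2, 73→3.5, 66→1
Rank sum = 2 + 3.5 + 1 = 6.5

6.5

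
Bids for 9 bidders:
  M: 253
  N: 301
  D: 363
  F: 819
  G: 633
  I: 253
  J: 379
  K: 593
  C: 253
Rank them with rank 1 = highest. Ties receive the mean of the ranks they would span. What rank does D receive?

5

Sorted (descending): 819, 633, 593, 379, 363, 301, 253, 253, 253
The 3 values of 253 occupy positions 7–9 → average rank 8.
D has value 363 → rank 5.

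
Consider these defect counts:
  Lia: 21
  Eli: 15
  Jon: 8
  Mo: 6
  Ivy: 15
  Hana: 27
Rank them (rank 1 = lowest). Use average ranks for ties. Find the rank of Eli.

Sorted (ascending): 6, 8, 15, 15, 21, 27
The 2 values of 15 occupy positions 3–4 → average rank (3+4)/2 = 3.5.
Eli has value 15 → rank 3.5.

3.5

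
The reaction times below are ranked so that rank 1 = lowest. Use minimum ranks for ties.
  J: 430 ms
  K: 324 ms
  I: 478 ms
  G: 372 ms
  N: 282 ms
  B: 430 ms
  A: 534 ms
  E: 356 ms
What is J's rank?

5

Sorted (ascending): 282, 324, 356, 372, 430, 430, 478, 534
The 2 values of 430 occupy positions 5–6 → each gets rank 5.
J has value 430 ms → rank 5.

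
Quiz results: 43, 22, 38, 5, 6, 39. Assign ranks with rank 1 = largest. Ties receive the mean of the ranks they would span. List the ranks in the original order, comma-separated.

1, 4, 3, 6, 5, 2

Sorted (descending): 43, 39, 38, 22, 6, 5
No ties — each value takes its position as its rank.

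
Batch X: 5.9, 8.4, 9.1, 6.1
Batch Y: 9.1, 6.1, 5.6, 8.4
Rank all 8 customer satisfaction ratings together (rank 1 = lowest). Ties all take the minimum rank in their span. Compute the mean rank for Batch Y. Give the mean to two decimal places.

4.00

Sorted (ascending): 5.6, 5.9, 6.1, 6.1, 8.4, 8.4, 9.1, 9.1
The 2 values of 6.1 occupy positions 3–4 → each gets rank 3.
The 2 values of 8.4 occupy positions 5–6 → each gets rank 5.
The 2 values of 9.1 occupy positions 7–8 → each gets rank 7.
Batch Y values → pooled ranks: 9.1→7, 6.1→3, 5.6→1, 8.4→5
Mean rank = (7 + 3 + 1 + 5) / 4 = 4.00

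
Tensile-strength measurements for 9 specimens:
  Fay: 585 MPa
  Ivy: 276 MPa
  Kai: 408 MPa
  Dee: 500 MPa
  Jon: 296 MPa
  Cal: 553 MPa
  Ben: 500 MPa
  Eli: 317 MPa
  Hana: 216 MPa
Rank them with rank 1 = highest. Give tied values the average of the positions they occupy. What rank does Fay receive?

Sorted (descending): 585, 553, 500, 500, 408, 317, 296, 276, 216
The 2 values of 500 occupy positions 3–4 → average rank (3+4)/2 = 3.5.
Fay has value 585 MPa → rank 1.

1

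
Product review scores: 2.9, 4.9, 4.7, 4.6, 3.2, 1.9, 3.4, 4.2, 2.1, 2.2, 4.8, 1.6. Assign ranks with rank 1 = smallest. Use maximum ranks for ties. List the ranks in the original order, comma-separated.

5, 12, 10, 9, 6, 2, 7, 8, 3, 4, 11, 1

Sorted (ascending): 1.6, 1.9, 2.1, 2.2, 2.9, 3.2, 3.4, 4.2, 4.6, 4.7, 4.8, 4.9
No ties — each value takes its position as its rank.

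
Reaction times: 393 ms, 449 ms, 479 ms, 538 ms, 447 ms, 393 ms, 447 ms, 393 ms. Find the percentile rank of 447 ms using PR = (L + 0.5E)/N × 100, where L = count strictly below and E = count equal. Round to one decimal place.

50.0

N = 8.
Strictly below 447: 3. Equal to 447: 2.
PR = (3 + 0.5·2)/8 × 100 = 50.0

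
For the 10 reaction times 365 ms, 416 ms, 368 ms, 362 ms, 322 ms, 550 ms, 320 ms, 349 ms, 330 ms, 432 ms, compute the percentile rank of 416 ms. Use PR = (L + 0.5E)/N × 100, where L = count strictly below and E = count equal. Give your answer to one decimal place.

75.0

N = 10.
Strictly below 416: 7. Equal to 416: 1.
PR = (7 + 0.5·1)/10 × 100 = 75.0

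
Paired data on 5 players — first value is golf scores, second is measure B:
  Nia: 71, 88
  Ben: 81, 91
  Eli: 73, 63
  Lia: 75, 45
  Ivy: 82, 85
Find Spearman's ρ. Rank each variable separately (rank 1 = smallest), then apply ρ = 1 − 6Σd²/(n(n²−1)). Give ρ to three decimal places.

Ranks of variable 1: 1, 4, 2, 3, 5
Ranks of variable 2: 4, 5, 2, 1, 3
d = r₁ − r₂: -3, -1, 0, 2, 2
d²: 9, 1, 0, 4, 4; Σd² = 18
ρ = 1 − 6·18/(5·24) = 1 − 108/120 = 0.100

0.100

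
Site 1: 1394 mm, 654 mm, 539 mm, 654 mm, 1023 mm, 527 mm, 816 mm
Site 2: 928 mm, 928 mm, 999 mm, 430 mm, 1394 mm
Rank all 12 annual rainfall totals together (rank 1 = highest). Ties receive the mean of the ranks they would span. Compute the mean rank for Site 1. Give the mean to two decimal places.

7.07

Sorted (descending): 1394, 1394, 1023, 999, 928, 928, 816, 654, 654, 539, 527, 430
The 2 values of 1394 occupy positions 1–2 → average rank (1+2)/2 = 1.5.
The 2 values of 928 occupy positions 5–6 → average rank (5+6)/2 = 5.5.
The 2 values of 654 occupy positions 8–9 → average rank (8+9)/2 = 8.5.
Site 1 values → pooled ranks: 1394→1.5, 654→8.5, 539→10, 654→8.5, 1023→3, 527→11, 816→7
Mean rank = (1.5 + 8.5 + 10 + 8.5 + 3 + 11 + 7) / 7 = 7.07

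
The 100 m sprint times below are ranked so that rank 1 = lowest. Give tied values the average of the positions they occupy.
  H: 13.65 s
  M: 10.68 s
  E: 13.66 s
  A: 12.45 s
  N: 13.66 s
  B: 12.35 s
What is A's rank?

3

Sorted (ascending): 10.68, 12.35, 12.45, 13.65, 13.66, 13.66
The 2 values of 13.66 occupy positions 5–6 → average rank (5+6)/2 = 5.5.
A has value 12.45 s → rank 3.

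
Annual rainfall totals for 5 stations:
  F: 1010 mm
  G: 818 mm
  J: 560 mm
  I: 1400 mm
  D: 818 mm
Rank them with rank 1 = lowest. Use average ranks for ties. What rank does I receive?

5

Sorted (ascending): 560, 818, 818, 1010, 1400
The 2 values of 818 occupy positions 2–3 → average rank (2+3)/2 = 2.5.
I has value 1400 mm → rank 5.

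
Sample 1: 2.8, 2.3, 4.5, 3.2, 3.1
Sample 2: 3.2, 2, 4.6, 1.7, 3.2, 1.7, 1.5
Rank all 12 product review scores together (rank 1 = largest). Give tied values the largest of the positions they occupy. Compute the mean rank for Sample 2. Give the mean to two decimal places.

7.71

Sorted (descending): 4.6, 4.5, 3.2, 3.2, 3.2, 3.1, 2.8, 2.3, 2, 1.7, 1.7, 1.5
The 3 values of 3.2 occupy positions 3–5 → each gets rank 5.
The 2 values of 1.7 occupy positions 10–11 → each gets rank 11.
Sample 2 values → pooled ranks: 3.2→5, 2→9, 4.6→1, 1.7→11, 3.2→5, 1.7→11, 1.5→12
Mean rank = (5 + 9 + 1 + 11 + 5 + 11 + 12) / 7 = 7.71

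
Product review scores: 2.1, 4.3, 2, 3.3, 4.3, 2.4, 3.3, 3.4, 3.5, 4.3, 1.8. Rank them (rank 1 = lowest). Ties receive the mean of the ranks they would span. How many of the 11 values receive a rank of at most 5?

4

Sorted (ascending): 1.8, 2, 2.1, 2.4, 3.3, 3.3, 3.4, 3.5, 4.3, 4.3, 4.3
The 2 values of 3.3 occupy positions 5–6 → average rank (5+6)/2 = 5.5.
The 3 values of 4.3 occupy positions 9–11 → average rank 10.
Ranks ≤ 5: {1, 2, 3, 4} → 4 values.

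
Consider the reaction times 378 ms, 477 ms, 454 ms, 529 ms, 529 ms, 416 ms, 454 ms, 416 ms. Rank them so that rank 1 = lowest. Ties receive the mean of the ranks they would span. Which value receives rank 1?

Sorted (ascending): 378, 416, 416, 454, 454, 477, 529, 529
The 2 values of 416 occupy positions 2–3 → average rank (2+3)/2 = 2.5.
The 2 values of 454 occupy positions 4–5 → average rank (4+5)/2 = 4.5.
The 2 values of 529 occupy positions 7–8 → average rank (7+8)/2 = 7.5.
Rank 1 → value 378.

378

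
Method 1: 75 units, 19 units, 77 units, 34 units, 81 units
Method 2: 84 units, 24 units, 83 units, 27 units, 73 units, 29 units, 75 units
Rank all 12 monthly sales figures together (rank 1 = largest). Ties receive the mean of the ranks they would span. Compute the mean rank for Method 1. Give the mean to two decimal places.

Sorted (descending): 84, 83, 81, 77, 75, 75, 73, 34, 29, 27, 24, 19
The 2 values of 75 occupy positions 5–6 → average rank (5+6)/2 = 5.5.
Method 1 values → pooled ranks: 75→5.5, 19→12, 77→4, 34→8, 81→3
Mean rank = (5.5 + 12 + 4 + 8 + 3) / 5 = 6.50

6.50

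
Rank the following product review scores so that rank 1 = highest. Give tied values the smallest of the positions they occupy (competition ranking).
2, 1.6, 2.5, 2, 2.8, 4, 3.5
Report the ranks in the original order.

Sorted (descending): 4, 3.5, 2.8, 2.5, 2, 2, 1.6
The 2 values of 2 occupy positions 5–6 → each gets rank 5.

5, 7, 4, 5, 3, 1, 2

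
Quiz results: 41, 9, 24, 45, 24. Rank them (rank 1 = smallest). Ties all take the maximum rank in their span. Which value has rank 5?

Sorted (ascending): 9, 24, 24, 41, 45
The 2 values of 24 occupy positions 2–3 → each gets rank 3.
Rank 5 → value 45.

45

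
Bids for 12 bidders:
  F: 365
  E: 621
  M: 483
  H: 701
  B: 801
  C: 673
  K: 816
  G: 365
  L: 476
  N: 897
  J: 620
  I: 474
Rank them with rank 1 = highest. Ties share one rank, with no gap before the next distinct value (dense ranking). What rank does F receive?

Sorted (descending): 897, 816, 801, 701, 673, 621, 620, 483, 476, 474, 365, 365
The 2 values of 365 share dense rank 11.
Remaining distinct values take the next consecutive integers.
F has value 365 → rank 11.

11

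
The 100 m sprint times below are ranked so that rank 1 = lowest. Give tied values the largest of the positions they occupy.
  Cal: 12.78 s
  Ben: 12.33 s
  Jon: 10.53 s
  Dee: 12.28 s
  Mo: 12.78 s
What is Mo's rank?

Sorted (ascending): 10.53, 12.28, 12.33, 12.78, 12.78
The 2 values of 12.78 occupy positions 4–5 → each gets rank 5.
Mo has value 12.78 s → rank 5.

5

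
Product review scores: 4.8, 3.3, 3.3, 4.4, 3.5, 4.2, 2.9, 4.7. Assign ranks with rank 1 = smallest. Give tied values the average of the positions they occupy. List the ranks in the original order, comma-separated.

8, 2.5, 2.5, 6, 4, 5, 1, 7

Sorted (ascending): 2.9, 3.3, 3.3, 3.5, 4.2, 4.4, 4.7, 4.8
The 2 values of 3.3 occupy positions 2–3 → average rank (2+3)/2 = 2.5.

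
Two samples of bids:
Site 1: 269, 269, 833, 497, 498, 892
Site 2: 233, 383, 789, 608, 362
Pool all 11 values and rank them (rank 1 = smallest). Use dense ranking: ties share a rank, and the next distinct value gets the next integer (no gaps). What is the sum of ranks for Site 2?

Sorted (ascending): 233, 269, 269, 362, 383, 497, 498, 608, 789, 833, 892
The 2 values of 269 share dense rank 2.
Remaining distinct values take the next consecutive integers.
Site 2 values → pooled ranks: 233→1, 383→4, 789→8, 608→7, 362→3
Rank sum = 1 + 4 + 8 + 7 + 3 = 23

23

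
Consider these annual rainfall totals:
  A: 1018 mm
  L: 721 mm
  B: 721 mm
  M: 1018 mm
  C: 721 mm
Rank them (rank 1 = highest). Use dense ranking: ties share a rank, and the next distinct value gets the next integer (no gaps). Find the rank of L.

2

Sorted (descending): 1018, 1018, 721, 721, 721
The 2 values of 1018 share dense rank 1.
The 3 values of 721 share dense rank 2.
L has value 721 mm → rank 2.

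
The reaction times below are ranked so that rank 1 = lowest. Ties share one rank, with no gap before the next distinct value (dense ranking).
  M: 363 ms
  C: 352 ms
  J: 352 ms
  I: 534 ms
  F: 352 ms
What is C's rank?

1

Sorted (ascending): 352, 352, 352, 363, 534
The 3 values of 352 share dense rank 1.
Remaining distinct values take the next consecutive integers.
C has value 352 ms → rank 1.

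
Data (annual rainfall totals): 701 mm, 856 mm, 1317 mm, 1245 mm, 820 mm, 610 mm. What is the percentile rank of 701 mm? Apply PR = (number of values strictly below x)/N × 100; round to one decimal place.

N = 6.
Strictly below 701: 1. Equal to 701: 1.
PR = 1/6 × 100 = 16.7

16.7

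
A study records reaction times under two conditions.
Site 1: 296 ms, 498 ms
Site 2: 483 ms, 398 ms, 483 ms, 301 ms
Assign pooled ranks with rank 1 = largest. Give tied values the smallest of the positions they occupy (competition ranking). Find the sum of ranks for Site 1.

7

Sorted (descending): 498, 483, 483, 398, 301, 296
The 2 values of 483 occupy positions 2–3 → each gets rank 2.
Site 1 values → pooled ranks: 296→6, 498→1
Rank sum = 6 + 1 = 7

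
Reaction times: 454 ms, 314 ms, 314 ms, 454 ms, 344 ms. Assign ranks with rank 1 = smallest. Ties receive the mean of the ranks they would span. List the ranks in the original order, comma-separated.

Sorted (ascending): 314, 314, 344, 454, 454
The 2 values of 314 occupy positions 1–2 → average rank (1+2)/2 = 1.5.
The 2 values of 454 occupy positions 4–5 → average rank (4+5)/2 = 4.5.

4.5, 1.5, 1.5, 4.5, 3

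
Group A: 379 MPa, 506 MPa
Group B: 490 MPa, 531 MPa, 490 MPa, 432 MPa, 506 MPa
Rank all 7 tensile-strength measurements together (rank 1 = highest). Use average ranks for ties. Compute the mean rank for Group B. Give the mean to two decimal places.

Sorted (descending): 531, 506, 506, 490, 490, 432, 379
The 2 values of 506 occupy positions 2–3 → average rank (2+3)/2 = 2.5.
The 2 values of 490 occupy positions 4–5 → average rank (4+5)/2 = 4.5.
Group B values → pooled ranks: 490→4.5, 531→1, 490→4.5, 432→6, 506→2.5
Mean rank = (4.5 + 1 + 4.5 + 6 + 2.5) / 5 = 3.70

3.70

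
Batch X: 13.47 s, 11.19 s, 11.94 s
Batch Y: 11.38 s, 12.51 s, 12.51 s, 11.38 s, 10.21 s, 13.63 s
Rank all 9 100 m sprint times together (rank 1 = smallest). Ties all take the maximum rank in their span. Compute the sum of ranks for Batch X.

15

Sorted (ascending): 10.21, 11.19, 11.38, 11.38, 11.94, 12.51, 12.51, 13.47, 13.63
The 2 values of 11.38 occupy positions 3–4 → each gets rank 4.
The 2 values of 12.51 occupy positions 6–7 → each gets rank 7.
Batch X values → pooled ranks: 13.47→8, 11.19→2, 11.94→5
Rank sum = 8 + 2 + 5 = 15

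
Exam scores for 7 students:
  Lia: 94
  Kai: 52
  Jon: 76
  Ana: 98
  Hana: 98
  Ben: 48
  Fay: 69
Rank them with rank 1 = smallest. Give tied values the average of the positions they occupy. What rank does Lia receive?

5

Sorted (ascending): 48, 52, 69, 76, 94, 98, 98
The 2 values of 98 occupy positions 6–7 → average rank (6+7)/2 = 6.5.
Lia has value 94 → rank 5.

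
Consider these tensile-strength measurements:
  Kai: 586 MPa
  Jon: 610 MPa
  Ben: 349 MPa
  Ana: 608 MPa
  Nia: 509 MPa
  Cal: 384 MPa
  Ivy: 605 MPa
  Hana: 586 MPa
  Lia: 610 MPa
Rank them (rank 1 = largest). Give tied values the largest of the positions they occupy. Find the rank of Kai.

6

Sorted (descending): 610, 610, 608, 605, 586, 586, 509, 384, 349
The 2 values of 610 occupy positions 1–2 → each gets rank 2.
The 2 values of 586 occupy positions 5–6 → each gets rank 6.
Kai has value 586 MPa → rank 6.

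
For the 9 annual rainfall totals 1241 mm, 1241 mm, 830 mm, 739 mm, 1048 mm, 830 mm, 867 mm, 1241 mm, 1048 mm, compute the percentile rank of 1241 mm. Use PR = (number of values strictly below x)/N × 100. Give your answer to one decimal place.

66.7

N = 9.
Strictly below 1241: 6. Equal to 1241: 3.
PR = 6/9 × 100 = 66.7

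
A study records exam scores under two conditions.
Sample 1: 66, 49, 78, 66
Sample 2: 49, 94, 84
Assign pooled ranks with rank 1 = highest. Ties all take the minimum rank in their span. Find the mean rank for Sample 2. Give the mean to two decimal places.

Sorted (descending): 94, 84, 78, 66, 66, 49, 49
The 2 values of 66 occupy positions 4–5 → each gets rank 4.
The 2 values of 49 occupy positions 6–7 → each gets rank 6.
Sample 2 values → pooled ranks: 49→6, 94→1, 84→2
Mean rank = (6 + 1 + 2) / 3 = 3.00

3.00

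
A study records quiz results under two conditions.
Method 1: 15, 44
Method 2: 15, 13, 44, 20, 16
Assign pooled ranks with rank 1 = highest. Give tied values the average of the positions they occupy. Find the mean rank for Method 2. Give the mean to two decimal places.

4.20

Sorted (descending): 44, 44, 20, 16, 15, 15, 13
The 2 values of 44 occupy positions 1–2 → average rank (1+2)/2 = 1.5.
The 2 values of 15 occupy positions 5–6 → average rank (5+6)/2 = 5.5.
Method 2 values → pooled ranks: 15→5.5, 13→7, 44→1.5, 20→3, 16→4
Mean rank = (5.5 + 7 + 1.5 + 3 + 4) / 5 = 4.20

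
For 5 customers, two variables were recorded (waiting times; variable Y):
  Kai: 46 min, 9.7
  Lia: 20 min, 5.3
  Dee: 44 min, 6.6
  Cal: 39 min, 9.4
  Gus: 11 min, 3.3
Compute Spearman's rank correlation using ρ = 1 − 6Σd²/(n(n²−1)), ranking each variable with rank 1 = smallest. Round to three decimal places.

0.900

Ranks of variable 1: 5, 2, 4, 3, 1
Ranks of variable 2: 5, 2, 3, 4, 1
d = r₁ − r₂: 0, 0, 1, -1, 0
d²: 0, 0, 1, 1, 0; Σd² = 2
ρ = 1 − 6·2/(5·24) = 1 − 12/120 = 0.900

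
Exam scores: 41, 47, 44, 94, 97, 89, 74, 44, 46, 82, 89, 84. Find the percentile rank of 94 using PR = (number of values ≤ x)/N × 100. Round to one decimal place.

91.7

N = 12.
Strictly below 94: 10. Equal to 94: 1.
PR = 11/12 × 100 = 91.7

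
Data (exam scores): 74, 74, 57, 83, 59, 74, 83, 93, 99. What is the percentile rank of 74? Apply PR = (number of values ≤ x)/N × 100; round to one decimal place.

55.6

N = 9.
Strictly below 74: 2. Equal to 74: 3.
PR = 5/9 × 100 = 55.6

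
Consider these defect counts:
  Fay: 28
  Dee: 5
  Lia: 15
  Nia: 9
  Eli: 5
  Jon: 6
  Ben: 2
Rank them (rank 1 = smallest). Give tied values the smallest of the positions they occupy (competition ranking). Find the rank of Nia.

Sorted (ascending): 2, 5, 5, 6, 9, 15, 28
The 2 values of 5 occupy positions 2–3 → each gets rank 2.
Nia has value 9 → rank 5.

5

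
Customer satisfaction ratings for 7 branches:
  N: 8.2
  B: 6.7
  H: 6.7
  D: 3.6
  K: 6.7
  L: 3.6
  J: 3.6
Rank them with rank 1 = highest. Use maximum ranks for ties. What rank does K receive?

4

Sorted (descending): 8.2, 6.7, 6.7, 6.7, 3.6, 3.6, 3.6
The 3 values of 6.7 occupy positions 2–4 → each gets rank 4.
The 3 values of 3.6 occupy positions 5–7 → each gets rank 7.
K has value 6.7 → rank 4.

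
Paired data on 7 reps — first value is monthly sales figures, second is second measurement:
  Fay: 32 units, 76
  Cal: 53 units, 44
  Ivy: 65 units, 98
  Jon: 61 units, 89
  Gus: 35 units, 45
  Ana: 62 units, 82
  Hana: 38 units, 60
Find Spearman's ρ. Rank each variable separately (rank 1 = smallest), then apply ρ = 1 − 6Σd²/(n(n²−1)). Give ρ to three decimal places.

Ranks of variable 1: 1, 4, 7, 5, 2, 6, 3
Ranks of variable 2: 4, 1, 7, 6, 2, 5, 3
d = r₁ − r₂: -3, 3, 0, -1, 0, 1, 0
d²: 9, 9, 0, 1, 0, 1, 0; Σd² = 20
ρ = 1 − 6·20/(7·48) = 1 − 120/336 = 0.643

0.643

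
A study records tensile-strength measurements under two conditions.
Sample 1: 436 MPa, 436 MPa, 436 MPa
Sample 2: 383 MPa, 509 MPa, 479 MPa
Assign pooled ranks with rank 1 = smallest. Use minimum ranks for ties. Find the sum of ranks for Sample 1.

6

Sorted (ascending): 383, 436, 436, 436, 479, 509
The 3 values of 436 occupy positions 2–4 → each gets rank 2.
Sample 1 values → pooled ranks: 436→2, 436→2, 436→2
Rank sum = 2 + 2 + 2 = 6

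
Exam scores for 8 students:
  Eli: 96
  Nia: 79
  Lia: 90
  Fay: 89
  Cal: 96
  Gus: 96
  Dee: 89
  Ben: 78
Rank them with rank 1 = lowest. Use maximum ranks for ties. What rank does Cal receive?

8

Sorted (ascending): 78, 79, 89, 89, 90, 96, 96, 96
The 2 values of 89 occupy positions 3–4 → each gets rank 4.
The 3 values of 96 occupy positions 6–8 → each gets rank 8.
Cal has value 96 → rank 8.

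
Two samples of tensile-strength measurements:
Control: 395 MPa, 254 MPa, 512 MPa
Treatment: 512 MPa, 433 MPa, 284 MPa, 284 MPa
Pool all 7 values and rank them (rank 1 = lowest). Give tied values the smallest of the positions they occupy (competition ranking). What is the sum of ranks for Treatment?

Sorted (ascending): 254, 284, 284, 395, 433, 512, 512
The 2 values of 284 occupy positions 2–3 → each gets rank 2.
The 2 values of 512 occupy positions 6–7 → each gets rank 6.
Treatment values → pooled ranks: 512→6, 433→5, 284→2, 284→2
Rank sum = 6 + 5 + 2 + 2 = 15

15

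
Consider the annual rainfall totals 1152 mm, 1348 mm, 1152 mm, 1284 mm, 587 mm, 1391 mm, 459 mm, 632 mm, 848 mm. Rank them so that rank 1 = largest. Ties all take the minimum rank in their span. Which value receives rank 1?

1391

Sorted (descending): 1391, 1348, 1284, 1152, 1152, 848, 632, 587, 459
The 2 values of 1152 occupy positions 4–5 → each gets rank 4.
Rank 1 → value 1391.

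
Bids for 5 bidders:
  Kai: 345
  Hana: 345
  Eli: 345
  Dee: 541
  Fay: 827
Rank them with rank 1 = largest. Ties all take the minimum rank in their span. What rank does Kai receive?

Sorted (descending): 827, 541, 345, 345, 345
The 3 values of 345 occupy positions 3–5 → each gets rank 3.
Kai has value 345 → rank 3.

3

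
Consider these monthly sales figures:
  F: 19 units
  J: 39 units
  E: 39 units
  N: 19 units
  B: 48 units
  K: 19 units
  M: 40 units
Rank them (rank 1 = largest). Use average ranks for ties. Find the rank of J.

3.5

Sorted (descending): 48, 40, 39, 39, 19, 19, 19
The 2 values of 39 occupy positions 3–4 → average rank (3+4)/2 = 3.5.
The 3 values of 19 occupy positions 5–7 → average rank 6.
J has value 39 units → rank 3.5.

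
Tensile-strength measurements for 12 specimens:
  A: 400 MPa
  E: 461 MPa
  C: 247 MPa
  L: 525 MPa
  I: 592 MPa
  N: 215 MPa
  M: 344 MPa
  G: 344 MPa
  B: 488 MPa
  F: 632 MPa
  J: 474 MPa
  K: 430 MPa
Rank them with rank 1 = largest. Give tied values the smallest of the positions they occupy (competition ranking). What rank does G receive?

9

Sorted (descending): 632, 592, 525, 488, 474, 461, 430, 400, 344, 344, 247, 215
The 2 values of 344 occupy positions 9–10 → each gets rank 9.
G has value 344 MPa → rank 9.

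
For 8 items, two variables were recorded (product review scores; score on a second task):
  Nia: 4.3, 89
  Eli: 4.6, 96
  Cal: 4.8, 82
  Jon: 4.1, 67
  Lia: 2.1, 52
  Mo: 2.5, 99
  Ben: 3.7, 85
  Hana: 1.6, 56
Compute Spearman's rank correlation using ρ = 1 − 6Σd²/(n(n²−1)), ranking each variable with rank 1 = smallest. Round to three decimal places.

Ranks of variable 1: 6, 7, 8, 5, 2, 3, 4, 1
Ranks of variable 2: 6, 7, 4, 3, 1, 8, 5, 2
d = r₁ − r₂: 0, 0, 4, 2, 1, -5, -1, -1
d²: 0, 0, 16, 4, 1, 25, 1, 1; Σd² = 48
ρ = 1 − 6·48/(8·63) = 1 − 288/504 = 0.429

0.429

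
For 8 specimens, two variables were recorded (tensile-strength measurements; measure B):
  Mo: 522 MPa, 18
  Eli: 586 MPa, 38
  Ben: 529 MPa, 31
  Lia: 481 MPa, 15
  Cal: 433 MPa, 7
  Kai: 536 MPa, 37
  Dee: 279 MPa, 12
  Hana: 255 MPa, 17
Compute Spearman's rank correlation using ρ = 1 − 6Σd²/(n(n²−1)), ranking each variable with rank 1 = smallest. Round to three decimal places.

Ranks of variable 1: 5, 8, 6, 4, 3, 7, 2, 1
Ranks of variable 2: 5, 8, 6, 3, 1, 7, 2, 4
d = r₁ − r₂: 0, 0, 0, 1, 2, 0, 0, -3
d²: 0, 0, 0, 1, 4, 0, 0, 9; Σd² = 14
ρ = 1 − 6·14/(8·63) = 1 − 84/504 = 0.833

0.833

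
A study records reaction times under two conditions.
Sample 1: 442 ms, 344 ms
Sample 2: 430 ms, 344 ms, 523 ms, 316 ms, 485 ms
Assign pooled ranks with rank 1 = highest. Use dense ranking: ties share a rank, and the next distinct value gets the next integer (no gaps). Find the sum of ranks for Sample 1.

8

Sorted (descending): 523, 485, 442, 430, 344, 344, 316
The 2 values of 344 share dense rank 5.
Remaining distinct values take the next consecutive integers.
Sample 1 values → pooled ranks: 442→3, 344→5
Rank sum = 3 + 5 = 8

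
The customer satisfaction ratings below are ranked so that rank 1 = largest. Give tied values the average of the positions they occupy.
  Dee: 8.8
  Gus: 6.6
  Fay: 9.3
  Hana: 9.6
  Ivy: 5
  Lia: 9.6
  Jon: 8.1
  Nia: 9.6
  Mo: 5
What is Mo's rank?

8.5

Sorted (descending): 9.6, 9.6, 9.6, 9.3, 8.8, 8.1, 6.6, 5, 5
The 3 values of 9.6 occupy positions 1–3 → average rank 2.
The 2 values of 5 occupy positions 8–9 → average rank (8+9)/2 = 8.5.
Mo has value 5 → rank 8.5.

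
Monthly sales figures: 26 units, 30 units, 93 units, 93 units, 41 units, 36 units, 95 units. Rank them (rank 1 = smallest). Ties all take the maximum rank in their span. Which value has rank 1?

26

Sorted (ascending): 26, 30, 36, 41, 93, 93, 95
The 2 values of 93 occupy positions 5–6 → each gets rank 6.
Rank 1 → value 26.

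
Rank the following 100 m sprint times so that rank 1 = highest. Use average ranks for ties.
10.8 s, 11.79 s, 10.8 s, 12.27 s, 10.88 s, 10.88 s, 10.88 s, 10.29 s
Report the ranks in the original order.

Sorted (descending): 12.27, 11.79, 10.88, 10.88, 10.88, 10.8, 10.8, 10.29
The 3 values of 10.88 occupy positions 3–5 → average rank 4.
The 2 values of 10.8 occupy positions 6–7 → average rank (6+7)/2 = 6.5.

6.5, 2, 6.5, 1, 4, 4, 4, 8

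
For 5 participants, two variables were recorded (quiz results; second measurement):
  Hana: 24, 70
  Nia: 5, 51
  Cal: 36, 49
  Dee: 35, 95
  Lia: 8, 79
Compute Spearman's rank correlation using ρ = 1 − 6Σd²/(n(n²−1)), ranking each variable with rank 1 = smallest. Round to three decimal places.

-0.100

Ranks of variable 1: 3, 1, 5, 4, 2
Ranks of variable 2: 3, 2, 1, 5, 4
d = r₁ − r₂: 0, -1, 4, -1, -2
d²: 0, 1, 16, 1, 4; Σd² = 22
ρ = 1 − 6·22/(5·24) = 1 − 132/120 = -0.100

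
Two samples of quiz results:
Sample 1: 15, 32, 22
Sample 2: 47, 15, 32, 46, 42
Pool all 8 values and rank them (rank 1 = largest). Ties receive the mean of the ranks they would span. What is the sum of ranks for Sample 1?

18

Sorted (descending): 47, 46, 42, 32, 32, 22, 15, 15
The 2 values of 32 occupy positions 4–5 → average rank (4+5)/2 = 4.5.
The 2 values of 15 occupy positions 7–8 → average rank (7+8)/2 = 7.5.
Sample 1 values → pooled ranks: 15→7.5, 32→4.5, 22→6
Rank sum = 7.5 + 4.5 + 6 = 18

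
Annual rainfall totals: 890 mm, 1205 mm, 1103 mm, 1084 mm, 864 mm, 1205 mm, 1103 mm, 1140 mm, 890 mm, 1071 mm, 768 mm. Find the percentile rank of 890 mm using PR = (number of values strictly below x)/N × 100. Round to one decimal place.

N = 11.
Strictly below 890: 2. Equal to 890: 2.
PR = 2/11 × 100 = 18.2

18.2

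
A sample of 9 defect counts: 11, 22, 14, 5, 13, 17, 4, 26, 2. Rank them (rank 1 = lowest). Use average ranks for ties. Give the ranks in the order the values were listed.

Sorted (ascending): 2, 4, 5, 11, 13, 14, 17, 22, 26
No ties — each value takes its position as its rank.

4, 8, 6, 3, 5, 7, 2, 9, 1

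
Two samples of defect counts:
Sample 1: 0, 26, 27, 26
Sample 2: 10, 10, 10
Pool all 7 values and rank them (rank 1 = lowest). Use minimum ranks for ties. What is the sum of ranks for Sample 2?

Sorted (ascending): 0, 10, 10, 10, 26, 26, 27
The 3 values of 10 occupy positions 2–4 → each gets rank 2.
The 2 values of 26 occupy positions 5–6 → each gets rank 5.
Sample 2 values → pooled ranks: 10→2, 10→2, 10→2
Rank sum = 2 + 2 + 2 = 6

6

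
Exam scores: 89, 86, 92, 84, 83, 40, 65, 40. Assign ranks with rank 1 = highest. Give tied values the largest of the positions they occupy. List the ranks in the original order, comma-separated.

Sorted (descending): 92, 89, 86, 84, 83, 65, 40, 40
The 2 values of 40 occupy positions 7–8 → each gets rank 8.

2, 3, 1, 4, 5, 8, 6, 8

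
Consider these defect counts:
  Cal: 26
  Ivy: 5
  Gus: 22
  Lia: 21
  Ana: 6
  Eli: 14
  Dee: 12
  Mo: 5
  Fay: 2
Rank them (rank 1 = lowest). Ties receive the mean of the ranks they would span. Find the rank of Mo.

2.5

Sorted (ascending): 2, 5, 5, 6, 12, 14, 21, 22, 26
The 2 values of 5 occupy positions 2–3 → average rank (2+3)/2 = 2.5.
Mo has value 5 → rank 2.5.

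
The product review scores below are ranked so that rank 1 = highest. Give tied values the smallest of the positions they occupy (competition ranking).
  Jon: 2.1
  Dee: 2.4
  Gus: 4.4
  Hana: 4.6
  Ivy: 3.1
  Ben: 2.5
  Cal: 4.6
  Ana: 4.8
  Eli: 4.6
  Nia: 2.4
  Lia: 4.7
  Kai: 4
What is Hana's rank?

Sorted (descending): 4.8, 4.7, 4.6, 4.6, 4.6, 4.4, 4, 3.1, 2.5, 2.4, 2.4, 2.1
The 3 values of 4.6 occupy positions 3–5 → each gets rank 3.
The 2 values of 2.4 occupy positions 10–11 → each gets rank 10.
Hana has value 4.6 → rank 3.

3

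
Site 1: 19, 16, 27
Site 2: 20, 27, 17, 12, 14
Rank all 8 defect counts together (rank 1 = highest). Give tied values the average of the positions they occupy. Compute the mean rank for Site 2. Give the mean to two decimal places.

4.90

Sorted (descending): 27, 27, 20, 19, 17, 16, 14, 12
The 2 values of 27 occupy positions 1–2 → average rank (1+2)/2 = 1.5.
Site 2 values → pooled ranks: 20→3, 27→1.5, 17→5, 12→8, 14→7
Mean rank = (3 + 1.5 + 5 + 8 + 7) / 5 = 4.90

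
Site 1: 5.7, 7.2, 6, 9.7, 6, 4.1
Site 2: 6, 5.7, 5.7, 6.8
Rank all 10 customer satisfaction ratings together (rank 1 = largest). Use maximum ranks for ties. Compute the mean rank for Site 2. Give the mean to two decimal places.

6.75

Sorted (descending): 9.7, 7.2, 6.8, 6, 6, 6, 5.7, 5.7, 5.7, 4.1
The 3 values of 6 occupy positions 4–6 → each gets rank 6.
The 3 values of 5.7 occupy positions 7–9 → each gets rank 9.
Site 2 values → pooled ranks: 6→6, 5.7→9, 5.7→9, 6.8→3
Mean rank = (6 + 9 + 9 + 3) / 4 = 6.75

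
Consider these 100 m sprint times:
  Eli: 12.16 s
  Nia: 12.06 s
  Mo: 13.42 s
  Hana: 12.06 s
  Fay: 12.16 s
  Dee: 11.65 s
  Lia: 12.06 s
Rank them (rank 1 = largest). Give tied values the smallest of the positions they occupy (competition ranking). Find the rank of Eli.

Sorted (descending): 13.42, 12.16, 12.16, 12.06, 12.06, 12.06, 11.65
The 2 values of 12.16 occupy positions 2–3 → each gets rank 2.
The 3 values of 12.06 occupy positions 4–6 → each gets rank 4.
Eli has value 12.16 s → rank 2.

2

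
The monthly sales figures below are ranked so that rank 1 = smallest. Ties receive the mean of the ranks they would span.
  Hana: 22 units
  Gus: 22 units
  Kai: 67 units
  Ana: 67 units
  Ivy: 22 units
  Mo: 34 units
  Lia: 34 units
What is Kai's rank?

6.5

Sorted (ascending): 22, 22, 22, 34, 34, 67, 67
The 3 values of 22 occupy positions 1–3 → average rank 2.
The 2 values of 34 occupy positions 4–5 → average rank (4+5)/2 = 4.5.
The 2 values of 67 occupy positions 6–7 → average rank (6+7)/2 = 6.5.
Kai has value 67 units → rank 6.5.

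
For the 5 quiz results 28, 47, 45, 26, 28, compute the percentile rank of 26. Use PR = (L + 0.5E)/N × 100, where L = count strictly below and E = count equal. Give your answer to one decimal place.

N = 5.
Strictly below 26: 0. Equal to 26: 1.
PR = (0 + 0.5·1)/5 × 100 = 10.0

10.0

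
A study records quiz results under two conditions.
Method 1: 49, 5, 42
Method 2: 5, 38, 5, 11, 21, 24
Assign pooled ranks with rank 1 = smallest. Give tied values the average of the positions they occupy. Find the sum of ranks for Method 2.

26

Sorted (ascending): 5, 5, 5, 11, 21, 24, 38, 42, 49
The 3 values of 5 occupy positions 1–3 → average rank 2.
Method 2 values → pooled ranks: 5→2, 38→7, 5→2, 11→4, 21→5, 24→6
Rank sum = 2 + 7 + 2 + 4 + 5 + 6 = 26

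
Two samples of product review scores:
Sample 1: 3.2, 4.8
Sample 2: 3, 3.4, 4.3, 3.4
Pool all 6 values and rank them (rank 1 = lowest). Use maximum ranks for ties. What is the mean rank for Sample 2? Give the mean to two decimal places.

Sorted (ascending): 3, 3.2, 3.4, 3.4, 4.3, 4.8
The 2 values of 3.4 occupy positions 3–4 → each gets rank 4.
Sample 2 values → pooled ranks: 3→1, 3.4→4, 4.3→5, 3.4→4
Mean rank = (1 + 4 + 5 + 4) / 4 = 3.50

3.50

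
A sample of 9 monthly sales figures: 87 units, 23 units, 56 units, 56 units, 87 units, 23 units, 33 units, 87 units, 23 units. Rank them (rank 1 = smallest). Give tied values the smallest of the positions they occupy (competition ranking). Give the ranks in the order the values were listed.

7, 1, 5, 5, 7, 1, 4, 7, 1

Sorted (ascending): 23, 23, 23, 33, 56, 56, 87, 87, 87
The 3 values of 23 occupy positions 1–3 → each gets rank 1.
The 2 values of 56 occupy positions 5–6 → each gets rank 5.
The 3 values of 87 occupy positions 7–9 → each gets rank 7.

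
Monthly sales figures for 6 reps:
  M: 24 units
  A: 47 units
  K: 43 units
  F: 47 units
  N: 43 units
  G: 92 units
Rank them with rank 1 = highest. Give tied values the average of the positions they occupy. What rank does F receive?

Sorted (descending): 92, 47, 47, 43, 43, 24
The 2 values of 47 occupy positions 2–3 → average rank (2+3)/2 = 2.5.
The 2 values of 43 occupy positions 4–5 → average rank (4+5)/2 = 4.5.
F has value 47 units → rank 2.5.

2.5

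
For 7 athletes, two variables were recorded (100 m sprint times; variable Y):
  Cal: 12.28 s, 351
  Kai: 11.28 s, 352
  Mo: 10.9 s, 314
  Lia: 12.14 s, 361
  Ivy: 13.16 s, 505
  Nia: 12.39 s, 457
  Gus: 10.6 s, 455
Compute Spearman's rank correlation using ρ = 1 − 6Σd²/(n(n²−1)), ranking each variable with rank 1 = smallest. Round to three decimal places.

0.536

Ranks of variable 1: 5, 3, 2, 4, 7, 6, 1
Ranks of variable 2: 2, 3, 1, 4, 7, 6, 5
d = r₁ − r₂: 3, 0, 1, 0, 0, 0, -4
d²: 9, 0, 1, 0, 0, 0, 16; Σd² = 26
ρ = 1 − 6·26/(7·48) = 1 − 156/336 = 0.536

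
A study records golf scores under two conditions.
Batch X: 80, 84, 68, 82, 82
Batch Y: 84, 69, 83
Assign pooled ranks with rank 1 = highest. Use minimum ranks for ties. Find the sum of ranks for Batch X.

23

Sorted (descending): 84, 84, 83, 82, 82, 80, 69, 68
The 2 values of 84 occupy positions 1–2 → each gets rank 1.
The 2 values of 82 occupy positions 4–5 → each gets rank 4.
Batch X values → pooled ranks: 80→6, 84→1, 68→8, 82→4, 82→4
Rank sum = 6 + 1 + 8 + 4 + 4 = 23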